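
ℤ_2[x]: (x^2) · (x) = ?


Expand and collect like terms; reduce coefficients mod 2:
x^0: 0·0 = 0 ≡ 0 (mod 2)
x^1: 0·1 + 0·0 = 0 ≡ 0 (mod 2)
x^2: 0·1 + 1·0 = 0 ≡ 0 (mod 2)
x^3: 1·1 = 1 ≡ 1 (mod 2)
Result: x^3

f · g = x^3


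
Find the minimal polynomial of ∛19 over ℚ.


∛19 satisfies x³ - 19 = 0, irreducible over ℚ (no rational root; 19 is not a perfect cube)

Minimal polynomial: x³ - 19


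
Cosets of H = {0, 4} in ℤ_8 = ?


H = {0, 4}, |H| = 2
Number of cosets = |G|/|H| = 8/2 = 4
0 + H = {0, 4}
1 + H = {1, 5}
2 + H = {2, 6}
3 + H = {3, 7}

Cosets: 0+H={0,4}; 1+H={1,5}; 2+H={2,6}; 3+H={3,7}


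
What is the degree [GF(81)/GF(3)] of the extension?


GF(81) = GF(3^4), so the extension degree is 4

[GF(81)/GF(3)] = 4


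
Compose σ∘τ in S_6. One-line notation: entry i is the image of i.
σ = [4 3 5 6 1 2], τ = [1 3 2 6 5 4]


σ∘τ: apply τ first, then σ
1 →τ 1 →σ 4
2 →τ 3 →σ 5
3 →τ 2 →σ 3
4 →τ 6 →σ 2
5 →τ 5 →σ 1
6 →τ 4 →σ 6

σ∘τ = [4 5 3 2 1 6]


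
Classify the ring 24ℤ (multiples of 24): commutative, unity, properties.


24ℤ is a commutative ring under +,× but has no multiplicative identity (1 ∉ 24ℤ); it has no zero divisors, but without unity it is not an integral domain
Commutative: Yes
Integral domain: No
Has unity: No

24ℤ (multiples of 24): Commutative=Yes, Unity=No


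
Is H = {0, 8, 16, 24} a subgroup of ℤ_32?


Subgroup test for H = {0, 8, 16, 24} in (ℤ_32, +):
(1) 0 ∈ H? Yes
(2) Closure: for all a,b ∈ H, (a+b) mod 32 ∈ H? Yes
(3) Inverses: for all a ∈ H, -a mod 32 ∈ H? Yes

Yes, H is a subgroup of ℤ_32


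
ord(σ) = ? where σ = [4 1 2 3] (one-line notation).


Cycle decomposition: (1 4 3 2)
Cycle lengths: 4
Order = lcm(4) = 4

ord(σ) = 4


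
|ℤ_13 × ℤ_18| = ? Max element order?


|ℤ_13 × ℤ_18| = 13 × 18 = 234
Max element order = lcm(13,18) = 234
Cyclic? Yes (gcd=1)

|ℤ_13×ℤ_18| = 234, max element order = 234


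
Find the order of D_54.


|D_n| = 2n (n rotations and n reflections)
|D_54| = 2×54 = 108

|D_54| = 108


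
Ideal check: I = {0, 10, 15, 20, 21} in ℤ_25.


Check ideal conditions for I = {0, 10, 15, 20, 21} in ℤ_25:
(1) I is an additive subgroup? No
(2) For r ∈ ℤ_25 and a ∈ I: r·a ∈ I? No  [counterexample: r=2, a=15, r·a mod 25 = 5 ∉ I]

No, I is not an ideal of ℤ_25


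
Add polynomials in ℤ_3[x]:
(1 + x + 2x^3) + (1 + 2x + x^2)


Add coefficients mod 3:
x^0: 1 + 1 = 2 (mod 3)
x^1: 1 + 2 = 0 (mod 3)
x^2: 0 + 1 = 1 (mod 3)
x^3: 2 + 0 = 2 (mod 3)
Result: 2 + x^2 + 2x^3

f + g = 2 + x^2 + 2x^3


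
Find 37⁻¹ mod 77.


Use the extended Euclidean algorithm to write 1 = 37·s + 77·t; then s mod 77 is the inverse.
Euclidean algorithm:
  37 = 0·77 + 37
  77 = 2·37 + 3
  37 = 12·3 + 1
  3 = 3·1 + 0
gcd(37,77) = 1
Back-substitution gives: 37·(25) + 77·(-12) = 1
So 37⁻¹ ≡ 25 ≡ 25 (mod 77)
Check: 37 × 25 = 925 ≡ 1 (mod 77) ✓

37⁻¹ ≡ 25 (mod 77)


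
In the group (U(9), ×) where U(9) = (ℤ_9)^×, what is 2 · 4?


Operation: multiplication mod 9
2 · 4 = (a × b) mod 9 with a = 2, b = 4

2 · 4 = 8


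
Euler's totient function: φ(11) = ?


φ(n) = count of k ∈ {1,...,n} with gcd(k,n)=1
Coprimes to 11: {1, 2, 3, 4, 5, 6, 7, 8, 9, 10}
Count: 10

φ(11) = 10


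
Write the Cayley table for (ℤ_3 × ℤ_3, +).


Elements: {(0,0), (0,1), (0,2), (1,0), (1,1), (1,2), (2,0), (2,1), (2,2)}
Operation: componentwise addition mod (3, 3)
Entry (a, b) = ((a₁+b₁) mod 3, (a₂+b₂) mod 3)

Cayley table:
      | (0,0) | (0,1) | (0,2) | (1,0) | (1,1) | (1,2) | (2,0) | (2,1) | (2,2)
(0,0) | (0,0) | (0,1) | (0,2) | (1,0) | (1,1) | (1,2) | (2,0) | (2,1) | (2,2)
(0,1) | (0,1) | (0,2) | (0,0) | (1,1) | (1,2) | (1,0) | (2,1) | (2,2) | (2,0)
(0,2) | (0,2) | (0,0) | (0,1) | (1,2) | (1,0) | (1,1) | (2,2) | (2,0) | (2,1)
(1,0) | (1,0) | (1,1) | (1,2) | (2,0) | (2,1) | (2,2) | (0,0) | (0,1) | (0,2)
(1,1) | (1,1) | (1,2) | (1,0) | (2,1) | (2,2) | (2,0) | (0,1) | (0,2) | (0,0)
(1,2) | (1,2) | (1,0) | (1,1) | (2,2) | (2,0) | (2,1) | (0,2) | (0,0) | (0,1)
(2,0) | (2,0) | (2,1) | (2,2) | (0,0) | (0,1) | (0,2) | (1,0) | (1,1) | (1,2)
(2,1) | (2,1) | (2,2) | (2,0) | (0,1) | (0,2) | (0,0) | (1,1) | (1,2) | (1,0)
(2,2) | (2,2) | (2,0) | (2,1) | (0,2) | (0,0) | (0,1) | (1,2) | (1,0) | (1,1)


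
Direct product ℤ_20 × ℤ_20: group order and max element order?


|ℤ_20 × ℤ_20| = 20 × 20 = 400
Max element order = lcm(20,20) = 20
Cyclic? No (gcd=20)

|ℤ_20×ℤ_20| = 400, max element order = 20


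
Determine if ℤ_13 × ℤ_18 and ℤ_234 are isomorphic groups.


Comparing ℤ_13 × ℤ_18 and ℤ_234:
gcd(13,18) = 1, so ℤ_13 × ℤ_18 ≅ ℤ_234 (CRT)

Yes, ℤ_13 × ℤ_18 ≅ ℤ_234


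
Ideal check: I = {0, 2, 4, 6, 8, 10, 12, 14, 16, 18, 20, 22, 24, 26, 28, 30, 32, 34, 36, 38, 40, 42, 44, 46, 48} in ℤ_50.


Check ideal conditions for I = {0, 2, 4, 6, 8, 10, 12, 14, 16, 18, 20, 22, 24, 26, 28, 30, 32, 34, 36, 38, 40, 42, 44, 46, 48} in ℤ_50:
(1) I is an additive subgroup? Yes
(2) For r ∈ ℤ_50 and a ∈ I: r·a ∈ I? Yes

Yes, I is an ideal of ℤ_50


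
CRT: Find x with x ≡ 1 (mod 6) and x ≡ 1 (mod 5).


m₁ = 6, m₂ = 5, gcd = 1, so CRT applies. M = m₁·m₂ = 30
Let M₁ = M/m₁ = 5, M₂ = M/m₂ = 6
Find y₁ ≡ M₁⁻¹ (mod m₁): 5⁻¹ ≡ 5 (mod 6)
Find y₂ ≡ M₂⁻¹ (mod m₂): 6⁻¹ ≡ 1 (mod 5)
x = a₁·M₁·y₁ + a₂·M₂·y₂ = 1·5·5 + 1·6·1 = 31
Reduce mod 30: x ≡ 1
Check: 1 mod 6 = 1 ✓, 1 mod 5 = 1 ✓

x ≡ 1 (mod 30)


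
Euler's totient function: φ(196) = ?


Factor n: 196 = 2^2 × 7^2
φ(n) = n · ∏(1 - 1/p) over distinct primes p | n
φ(196) = 196 · (1 - 1/2) · (1 - 1/7) = 84

φ(196) = 84


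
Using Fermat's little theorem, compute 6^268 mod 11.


Fermat's little theorem: if p is prime and gcd(a,p)=1, then a^(p-1) ≡ 1 (mod p)
p = 11 is prime, gcd(6,11) = 1
Reduce exponent: 268 mod 10 = 8
So 6^268 ≡ 6^8 (mod 11)
6^8 mod 11 = 4

6^268 ≡ 4 (mod 11)


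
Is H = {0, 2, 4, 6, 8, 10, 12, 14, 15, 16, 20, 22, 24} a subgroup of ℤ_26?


Subgroup test for H = {0, 2, 4, 6, 8, 10, 12, 14, 15, 16, 20, 22, 24} in (ℤ_26, +):
(1) 0 ∈ H? Yes
(2) Closure: for all a,b ∈ H, (a+b) mod 26 ∈ H? No  [counterexample: 2 + 15 = 17 ∉ H]
(3) Inverses: for all a ∈ H, -a mod 26 ∈ H? No

No, H is not a subgroup of ℤ_26


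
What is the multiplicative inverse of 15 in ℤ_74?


Use the extended Euclidean algorithm to write 1 = 15·s + 74·t; then s mod 74 is the inverse.
Euclidean algorithm:
  15 = 0·74 + 15
  74 = 4·15 + 14
  15 = 1·14 + 1
  14 = 14·1 + 0
gcd(15,74) = 1
Back-substitution gives: 15·(5) + 74·(-1) = 1
So 15⁻¹ ≡ 5 ≡ 5 (mod 74)
Check: 15 × 5 = 75 ≡ 1 (mod 74) ✓

15⁻¹ ≡ 5 (mod 74)


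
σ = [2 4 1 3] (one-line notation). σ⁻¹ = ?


To find σ⁻¹, swap domain and range:
σ(1) = 2 → σ⁻¹(2) = 1
σ(2) = 4 → σ⁻¹(4) = 2
σ(3) = 1 → σ⁻¹(1) = 3
σ(4) = 3 → σ⁻¹(3) = 4

σ⁻¹ = [3 1 4 2]


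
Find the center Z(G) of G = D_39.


Z(G) = {g ∈ G | gx = xg for all x ∈ G}
For odd n, Z(D_n) = {e}: no nontrivial rotation commutes with all reflections

Z(D_39) = {e}


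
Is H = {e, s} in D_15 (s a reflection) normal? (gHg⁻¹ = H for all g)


H = {e, s} in D_15 (s a reflection)
r·s·r⁻¹ = sr⁻² ≠ s for n ≥ 3, so {e, s} is not closed under conjugation

No, not a normal subgroup


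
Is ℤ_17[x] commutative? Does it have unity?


ℤ_17 is a field (n prime), so ℤ_17[x] is a commutative integral domain with unity
Commutative: Yes
Integral domain: Yes
Has unity: Yes

ℤ_17[x]: Commutative=Yes, Unity=Yes


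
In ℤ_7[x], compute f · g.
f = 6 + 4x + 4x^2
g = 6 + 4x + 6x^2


Expand and collect like terms; reduce coefficients mod 7:
x^0: 6·6 = 36 ≡ 1 (mod 7)
x^1: 6·4 + 4·6 = 48 ≡ 6 (mod 7)
x^2: 6·6 + 4·4 + 4·6 = 76 ≡ 6 (mod 7)
x^3: 4·6 + 4·4 = 40 ≡ 5 (mod 7)
x^4: 4·6 = 24 ≡ 3 (mod 7)
Result: 1 + 6x + 6x^2 + 5x^3 + 3x^4

f · g = 1 + 6x + 6x^2 + 5x^3 + 3x^4


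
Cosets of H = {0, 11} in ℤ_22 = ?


H = {0, 11}, |H| = 2
Number of cosets = |G|/|H| = 22/2 = 11
0 + H = {0, 11}
1 + H = {1, 12}
2 + H = {2, 13}
3 + H = {3, 14}
4 + H = {4, 15}
5 + H = {5, 16}
6 + H = {6, 17}
7 + H = {7, 18}
8 + H = {8, 19}
9 + H = {9, 20}
10 + H = {10, 21}

Cosets: 0+H={0,11}; 1+H={1,12}; 2+H={2,13}; 3+H={3,14}; 4+H={4,15}; 5+H={5,16}; 6+H={6,17}; 7+H={7,18}; 8+H={8,19}; 9+H={9,20}; 10+H={10,21}


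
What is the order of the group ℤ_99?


ℤ_n has n elements.

|ℤ_99| = 99


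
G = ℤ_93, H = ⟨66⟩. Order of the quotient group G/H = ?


|⟨66⟩| = n / gcd(66, 93) = 93 / 3 = 31
H is normal (ℤ_93 is abelian).
|G/H| = |G| / |H| = 93 / 31 = 3

|G/H| = 3


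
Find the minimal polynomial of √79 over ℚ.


√79 satisfies x² - 79 = 0, irreducible over ℚ since 79 is squarefree

Minimal polynomial: x² - 79


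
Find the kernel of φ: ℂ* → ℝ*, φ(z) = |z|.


Kernel = preimage of identity
ker(φ) = {z ∈ ℂ* | |z| = 1} = unit circle S¹

ker(φ) = S¹ (unit circle)


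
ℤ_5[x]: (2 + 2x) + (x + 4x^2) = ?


Add coefficients mod 5:
x^0: 2 + 0 = 2 (mod 5)
x^1: 2 + 1 = 3 (mod 5)
x^2: 0 + 4 = 4 (mod 5)
Result: 2 + 3x + 4x^2

f + g = 2 + 3x + 4x^2


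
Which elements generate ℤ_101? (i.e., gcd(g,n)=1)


g generates ℤ_n iff gcd(g,n) = 1
Prime factors of 101: 101
Generators are g ∈ {1,...,100} not divisible by any of these primes.
Generators: {1, 2, 3, 4, 5, 6, 7, 8, 9, 10, 11, 12, 13, 14, 15, 16, 17, 18, 19, 20, 21, 22, 23, 24, 25, 26, 27, 28, 29, 30, 31, 32, 33, 34, 35, 36, 37, 38, 39, 40, 41, 42, 43, 44, 45, 46, 47, 48, 49, 50, 51, 52, 53, 54, 55, 56, 57, 58, 59, 60, 61, 62, 63, 64, 65, 66, 67, 68, 69, 70, 71, 72, 73, 74, 75, 76, 77, 78, 79, 80, 81, 82, 83, 84, 85, 86, 87, 88, 89, 90, 91, 92, 93, 94, 95, 96, 97, 98, 99, 100}
Number of generators = φ(101) = 100

Generators of ℤ_101 = {1, 2, 3, 4, 5, 6, 7, 8, 9, 10, 11, 12, 13, 14, 15, 16, 17, 18, 19, 20, 21, 22, 23, 24, 25, 26, 27, 28, 29, 30, 31, 32, 33, 34, 35, 36, 37, 38, 39, 40, 41, 42, 43, 44, 45, 46, 47, 48, 49, 50, 51, 52, 53, 54, 55, 56, 57, 58, 59, 60, 61, 62, 63, 64, 65, 66, 67, 68, 69, 70, 71, 72, 73, 74, 75, 76, 77, 78, 79, 80, 81, 82, 83, 84, 85, 86, 87, 88, 89, 90, 91, 92, 93, 94, 95, 96, 97, 98, 99, 100}


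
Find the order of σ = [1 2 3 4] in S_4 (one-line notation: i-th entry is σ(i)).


Cycle decomposition: identity (all elements fixed)
Order = 1 (identity has order 1)

ord(σ) = 1


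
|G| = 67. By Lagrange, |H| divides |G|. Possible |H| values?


Lagrange's theorem: |H| divides |G|
|G| = 67
Divisors of 67: 1, 67

Possible subgroup orders: {1, 67}


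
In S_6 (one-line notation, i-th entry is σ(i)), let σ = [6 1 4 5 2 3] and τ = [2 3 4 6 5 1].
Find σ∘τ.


σ∘τ: apply τ first, then σ
1 →τ 2 →σ 1
2 →τ 3 →σ 4
3 →τ 4 →σ 5
4 →τ 6 →σ 3
5 →τ 5 →σ 2
6 →τ 1 →σ 6

σ∘τ = [1 4 5 3 2 6]


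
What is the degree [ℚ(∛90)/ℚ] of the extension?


∛90 has minimal polynomial x³ - 90 (irreducible over ℚ since 90 is not a perfect cube)

[ℚ(∛90)/ℚ] = 3


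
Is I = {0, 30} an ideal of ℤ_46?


Check ideal conditions for I = {0, 30} in ℤ_46:
(1) I is an additive subgroup? No
(2) For r ∈ ℤ_46 and a ∈ I: r·a ∈ I? No  [counterexample: r=2, a=30, r·a mod 46 = 14 ∉ I]

No, I is not an ideal of ℤ_46


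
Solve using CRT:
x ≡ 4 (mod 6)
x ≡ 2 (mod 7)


m₁ = 6, m₂ = 7, gcd = 1, so CRT applies. M = m₁·m₂ = 42
Let M₁ = M/m₁ = 7, M₂ = M/m₂ = 6
Find y₁ ≡ M₁⁻¹ (mod m₁): 7⁻¹ ≡ 1 (mod 6)
Find y₂ ≡ M₂⁻¹ (mod m₂): 6⁻¹ ≡ 6 (mod 7)
x = a₁·M₁·y₁ + a₂·M₂·y₂ = 4·7·1 + 2·6·6 = 100
Reduce mod 42: x ≡ 16
Check: 16 mod 6 = 4 ✓, 16 mod 7 = 2 ✓

x ≡ 16 (mod 42)


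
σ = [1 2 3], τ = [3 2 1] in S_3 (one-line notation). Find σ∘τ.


σ∘τ: apply τ first, then σ
1 →τ 3 →σ 3
2 →τ 2 →σ 2
3 →τ 1 →σ 1

σ∘τ = [3 2 1]


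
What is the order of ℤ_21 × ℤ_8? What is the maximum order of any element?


|ℤ_21 × ℤ_8| = 21 × 8 = 168
Max element order = lcm(21,8) = 168
Cyclic? Yes (gcd=1)

|ℤ_21×ℤ_8| = 168, max element order = 168


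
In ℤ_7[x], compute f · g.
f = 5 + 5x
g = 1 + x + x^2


Expand and collect like terms; reduce coefficients mod 7:
x^0: 5·1 = 5 ≡ 5 (mod 7)
x^1: 5·1 + 5·1 = 10 ≡ 3 (mod 7)
x^2: 5·1 + 5·1 = 10 ≡ 3 (mod 7)
x^3: 5·1 = 5 ≡ 5 (mod 7)
Result: 5 + 3x + 3x^2 + 5x^3

f · g = 5 + 3x + 3x^2 + 5x^3


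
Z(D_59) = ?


Z(G) = {g ∈ G | gx = xg for all x ∈ G}
For odd n, Z(D_n) = {e}: no nontrivial rotation commutes with all reflections

Z(D_59) = {e}


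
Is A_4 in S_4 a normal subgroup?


H = A_4 in S_4
A_4 has index 2 in S_4, and every subgroup of index 2 is normal

Yes, normal subgroup


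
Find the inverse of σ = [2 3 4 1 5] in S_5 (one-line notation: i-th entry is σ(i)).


To find σ⁻¹, swap domain and range:
σ(1) = 2 → σ⁻¹(2) = 1
σ(2) = 3 → σ⁻¹(3) = 2
σ(3) = 4 → σ⁻¹(4) = 3
σ(4) = 1 → σ⁻¹(1) = 4
σ(5) = 5 → σ⁻¹(5) = 5

σ⁻¹ = [4 1 2 3 5]


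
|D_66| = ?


|D_n| = 2n (n rotations and n reflections)
|D_66| = 2×66 = 132

|D_66| = 132


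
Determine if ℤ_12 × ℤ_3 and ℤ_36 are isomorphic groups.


Comparing ℤ_12 × ℤ_3 and ℤ_36:
gcd(12,3) = 3 ≠ 1. Max element order in ℤ_12×ℤ_3 is lcm(12,3) = 12 < 36, so it has no element of order 36

No, ℤ_12 × ℤ_3 ≇ ℤ_36


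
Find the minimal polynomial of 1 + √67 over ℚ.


Let α = 1 + √67. Then α - 1 = √67, so (α - 1)² = 67, giving α² - 2α - 66 = 0. Degree 2 and α ∉ ℚ, so this is the minimal polynomial.

Minimal polynomial: x² - 2x - 66


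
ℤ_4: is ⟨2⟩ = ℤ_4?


g generates ℤ_n iff gcd(g, n) = 1
gcd(2, 4) = 2
Since gcd = 2 ≠ 1, ⟨2⟩ has order 2 < 4, so 2 is not a generator.

No, 2 does not generate ℤ_4


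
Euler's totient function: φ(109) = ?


Factor n: 109 = 109
φ(n) = n · ∏(1 - 1/p) over distinct primes p | n
φ(109) = 109 · (1 - 1/109) = 108

φ(109) = 108


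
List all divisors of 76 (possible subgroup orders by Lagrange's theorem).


Lagrange's theorem: |H| divides |G|
|G| = 76
Divisors of 76: 1, 2, 4, 19, 38, 76

Possible subgroup orders: {1, 2, 4, 19, 38, 76}


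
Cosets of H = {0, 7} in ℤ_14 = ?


H = {0, 7}, |H| = 2
Number of cosets = |G|/|H| = 14/2 = 7
0 + H = {0, 7}
1 + H = {1, 8}
2 + H = {2, 9}
3 + H = {3, 10}
4 + H = {4, 11}
5 + H = {5, 12}
6 + H = {6, 13}

Cosets: 0+H={0,7}; 1+H={1,8}; 2+H={2,9}; 3+H={3,10}; 4+H={4,11}; 5+H={5,12}; 6+H={6,13}


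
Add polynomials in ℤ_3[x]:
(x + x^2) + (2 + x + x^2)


Add coefficients mod 3:
x^0: 0 + 2 = 2 (mod 3)
x^1: 1 + 1 = 2 (mod 3)
x^2: 1 + 1 = 2 (mod 3)
Result: 2 + 2x + 2x^2

f + g = 2 + 2x + 2x^2


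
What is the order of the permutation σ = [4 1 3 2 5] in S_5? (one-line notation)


Cycle decomposition: (1 4 2)
Cycle lengths: 3
Order = lcm(3) = 3

ord(σ) = 3


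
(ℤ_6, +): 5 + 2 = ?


Operation: addition mod 6
5 + 2 = (a + b) mod 6 with a = 5, b = 2

5 + 2 = 1


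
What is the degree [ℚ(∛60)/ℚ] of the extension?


∛60 has minimal polynomial x³ - 60 (irreducible over ℚ since 60 is not a perfect cube)

[ℚ(∛60)/ℚ] = 3


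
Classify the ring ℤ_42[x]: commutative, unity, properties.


ℤ_42 has zero divisors (2·21 ≡ 0), and these lift to constant zero divisors in ℤ_42[x]; so not an integral domain
Commutative: Yes
Integral domain: No
Has unity: Yes

ℤ_42[x]: Commutative=Yes, Unity=Yes


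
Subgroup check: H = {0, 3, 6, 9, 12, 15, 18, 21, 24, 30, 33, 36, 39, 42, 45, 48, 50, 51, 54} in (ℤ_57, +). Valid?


Subgroup test for H = {0, 3, 6, 9, 12, 15, 18, 21, 24, 30, 33, 36, 39, 42, 45, 48, 50, 51, 54} in (ℤ_57, +):
(1) 0 ∈ H? Yes
(2) Closure: for all a,b ∈ H, (a+b) mod 57 ∈ H? No  [counterexample: 3 + 24 = 27 ∉ H]
(3) Inverses: for all a ∈ H, -a mod 57 ∈ H? No

No, H is not a subgroup of ℤ_57


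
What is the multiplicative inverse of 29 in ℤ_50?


Use the extended Euclidean algorithm to write 1 = 29·s + 50·t; then s mod 50 is the inverse.
Euclidean algorithm:
  29 = 0·50 + 29
  50 = 1·29 + 21
  29 = 1·21 + 8
  21 = 2·8 + 5
  8 = 1·5 + 3
  5 = 1·3 + 2
  3 = 1·2 + 1
  2 = 2·1 + 0
gcd(29,50) = 1
Back-substitution gives: 29·(19) + 50·(-11) = 1
So 29⁻¹ ≡ 19 ≡ 19 (mod 50)
Check: 29 × 19 = 551 ≡ 1 (mod 50) ✓

29⁻¹ ≡ 19 (mod 50)


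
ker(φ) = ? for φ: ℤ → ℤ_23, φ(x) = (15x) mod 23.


Kernel = preimage of identity
ker(φ) = {x ∈ ℤ : 15x ≡ 0 (mod 23)}. gcd(15,23) = 1, so 15x ≡ 0 (mod 23) ⟺ x ≡ 0 (mod 23/1 = 23). Hence ker(φ) = 23ℤ

ker(φ) = 23ℤ


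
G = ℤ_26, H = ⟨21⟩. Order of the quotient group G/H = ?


|⟨21⟩| = n / gcd(21, 26) = 26 / 1 = 26
H is normal (ℤ_26 is abelian).
|G/H| = |G| / |H| = 26 / 26 = 1

|G/H| = 1


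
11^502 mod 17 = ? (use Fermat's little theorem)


Fermat's little theorem: if p is prime and gcd(a,p)=1, then a^(p-1) ≡ 1 (mod p)
p = 17 is prime, gcd(11,17) = 1
Reduce exponent: 502 mod 16 = 6
So 11^502 ≡ 11^6 (mod 17)
11^6 mod 17 = 8

11^502 ≡ 8 (mod 17)


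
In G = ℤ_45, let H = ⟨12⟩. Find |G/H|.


|⟨12⟩| = n / gcd(12, 45) = 45 / 3 = 15
H is normal (ℤ_45 is abelian).
|G/H| = |G| / |H| = 45 / 15 = 3

|G/H| = 3


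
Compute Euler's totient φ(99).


Factor n: 99 = 3^2 × 11
φ(n) = n · ∏(1 - 1/p) over distinct primes p | n
φ(99) = 99 · (1 - 1/3) · (1 - 1/11) = 60

φ(99) = 60


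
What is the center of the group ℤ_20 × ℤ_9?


Z(G) = {g ∈ G | gx = xg for all x ∈ G}
Direct product of abelian groups is abelian, so Z(G) = G

Z(ℤ_20 × ℤ_9) = ℤ_20 × ℤ_9


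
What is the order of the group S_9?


|S_n| = n! (number of permutations of n symbols)
|S_9| = 9! = 362880

|S_9| = 362880


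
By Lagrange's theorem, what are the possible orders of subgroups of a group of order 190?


Lagrange's theorem: |H| divides |G|
|G| = 190
Divisors of 190: 1, 2, 5, 10, 19, 38, 95, 190

Possible subgroup orders: {1, 2, 5, 10, 19, 38, 95, 190}


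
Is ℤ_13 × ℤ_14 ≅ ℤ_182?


Comparing ℤ_13 × ℤ_14 and ℤ_182:
gcd(13,14) = 1, so ℤ_13 × ℤ_14 ≅ ℤ_182 (CRT)

Yes, ℤ_13 × ℤ_14 ≅ ℤ_182


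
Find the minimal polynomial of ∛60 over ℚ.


∛60 satisfies x³ - 60 = 0, irreducible over ℚ (no rational root; 60 is not a perfect cube)

Minimal polynomial: x³ - 60


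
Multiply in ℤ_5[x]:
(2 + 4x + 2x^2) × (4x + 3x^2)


Expand and collect like terms; reduce coefficients mod 5:
x^0: 2·0 = 0 ≡ 0 (mod 5)
x^1: 2·4 + 4·0 = 8 ≡ 3 (mod 5)
x^2: 2·3 + 4·4 + 2·0 = 22 ≡ 2 (mod 5)
x^3: 4·3 + 2·4 = 20 ≡ 0 (mod 5)
x^4: 2·3 = 6 ≡ 1 (mod 5)
Result: 3x + 2x^2 + x^4

f · g = 3x + 2x^2 + x^4


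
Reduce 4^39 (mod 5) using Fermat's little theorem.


Fermat's little theorem: if p is prime and gcd(a,p)=1, then a^(p-1) ≡ 1 (mod p)
p = 5 is prime, gcd(4,5) = 1
Reduce exponent: 39 mod 4 = 3
So 4^39 ≡ 4^3 (mod 5)
4^3 mod 5 = 4

4^39 ≡ 4 (mod 5)


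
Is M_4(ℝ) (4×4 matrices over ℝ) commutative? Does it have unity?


Matrix multiplication is non-commutative for n ≥ 2; the identity matrix I is the unity; singular matrices give zero divisors, so not an integral domain
Commutative: No
Integral domain: No
Has unity: Yes

M_4(ℝ) (4×4 matrices over ℝ): Commutative=No, Unity=Yes


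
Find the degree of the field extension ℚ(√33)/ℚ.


√33 has minimal polynomial x² - 33 (irreducible over ℚ since 33 is squarefree)

[ℚ(√33)/ℚ] = 2


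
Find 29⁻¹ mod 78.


Use the extended Euclidean algorithm to write 1 = 29·s + 78·t; then s mod 78 is the inverse.
Euclidean algorithm:
  29 = 0·78 + 29
  78 = 2·29 + 20
  29 = 1·20 + 9
  20 = 2·9 + 2
  9 = 4·2 + 1
  2 = 2·1 + 0
gcd(29,78) = 1
Back-substitution gives: 29·(35) + 78·(-13) = 1
So 29⁻¹ ≡ 35 ≡ 35 (mod 78)
Check: 29 × 35 = 1015 ≡ 1 (mod 78) ✓

29⁻¹ ≡ 35 (mod 78)


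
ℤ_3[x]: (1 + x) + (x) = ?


Add coefficients mod 3:
x^0: 1 + 0 = 1 (mod 3)
x^1: 1 + 1 = 2 (mod 3)
Result: 1 + 2x

f + g = 1 + 2x


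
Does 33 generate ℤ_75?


g generates ℤ_n iff gcd(g, n) = 1
gcd(33, 75) = 3
Since gcd = 3 ≠ 1, ⟨33⟩ has order 25 < 75, so 33 is not a generator.

No, 33 does not generate ℤ_75


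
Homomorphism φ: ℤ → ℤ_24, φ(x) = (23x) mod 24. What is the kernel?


Kernel = preimage of identity
ker(φ) = {x ∈ ℤ : 23x ≡ 0 (mod 24)}. gcd(23,24) = 1, so 23x ≡ 0 (mod 24) ⟺ x ≡ 0 (mod 24/1 = 24). Hence ker(φ) = 24ℤ

ker(φ) = 24ℤ


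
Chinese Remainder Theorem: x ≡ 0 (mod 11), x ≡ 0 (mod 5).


m₁ = 11, m₂ = 5, gcd = 1, so CRT applies. M = m₁·m₂ = 55
Let M₁ = M/m₁ = 5, M₂ = M/m₂ = 11
Find y₁ ≡ M₁⁻¹ (mod m₁): 5⁻¹ ≡ 9 (mod 11)
Find y₂ ≡ M₂⁻¹ (mod m₂): 11⁻¹ ≡ 1 (mod 5)
x = a₁·M₁·y₁ + a₂·M₂·y₂ = 0·5·9 + 0·11·1 = 0
Reduce mod 55: x ≡ 0
Check: 0 mod 11 = 0 ✓, 0 mod 5 = 0 ✓

x ≡ 0 (mod 55)


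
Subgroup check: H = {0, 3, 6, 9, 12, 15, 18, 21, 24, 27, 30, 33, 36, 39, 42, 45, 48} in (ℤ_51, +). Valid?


Subgroup test for H = {0, 3, 6, 9, 12, 15, 18, 21, 24, 27, 30, 33, 36, 39, 42, 45, 48} in (ℤ_51, +):
(1) 0 ∈ H? Yes
(2) Closure: for all a,b ∈ H, (a+b) mod 51 ∈ H? Yes
(3) Inverses: for all a ∈ H, -a mod 51 ∈ H? Yes

Yes, H is a subgroup of ℤ_51


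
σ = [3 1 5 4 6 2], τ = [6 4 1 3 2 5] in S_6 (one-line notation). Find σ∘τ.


σ∘τ: apply τ first, then σ
1 →τ 6 →σ 2
2 →τ 4 →σ 4
3 →τ 1 →σ 3
4 →τ 3 →σ 5
5 →τ 2 →σ 1
6 →τ 5 →σ 6

σ∘τ = [2 4 3 5 1 6]


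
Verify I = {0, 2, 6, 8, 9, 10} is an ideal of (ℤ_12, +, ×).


Check ideal conditions for I = {0, 2, 6, 8, 9, 10} in ℤ_12:
(1) I is an additive subgroup? No
(2) For r ∈ ℤ_12 and a ∈ I: r·a ∈ I? No  [counterexample: r=2, a=2, r·a mod 12 = 4 ∉ I]

No, I is not an ideal of ℤ_12


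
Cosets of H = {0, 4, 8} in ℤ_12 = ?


H = {0, 4, 8}, |H| = 3
Number of cosets = |G|/|H| = 12/3 = 4
0 + H = {0, 4, 8}
1 + H = {1, 5, 9}
2 + H = {2, 6, 10}
3 + H = {3, 7, 11}

Cosets: 0+H={0,4,8}; 1+H={1,5,9}; 2+H={2,6,10}; 3+H={3,7,11}


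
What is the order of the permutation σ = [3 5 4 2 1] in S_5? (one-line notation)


Cycle decomposition: (1 3 4 2 5)
Cycle lengths: 5
Order = lcm(5) = 5

ord(σ) = 5


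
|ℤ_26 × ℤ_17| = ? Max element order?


|ℤ_26 × ℤ_17| = 26 × 17 = 442
Max element order = lcm(26,17) = 442
Cyclic? Yes (gcd=1)

|ℤ_26×ℤ_17| = 442, max element order = 442


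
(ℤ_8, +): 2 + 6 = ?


Operation: addition mod 8
2 + 6 = (a + b) mod 8 with a = 2, b = 6

2 + 6 = 0


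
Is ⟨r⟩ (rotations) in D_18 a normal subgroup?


H = ⟨r⟩ (rotations) in D_18
The rotation subgroup ⟨r⟩ has index 2 in D_18, so it is normal

Yes, normal subgroup


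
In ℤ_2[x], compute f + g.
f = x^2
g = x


Add coefficients mod 2:
x^0: 0 + 0 = 0 (mod 2)
x^1: 0 + 1 = 1 (mod 2)
x^2: 1 + 0 = 1 (mod 2)
Result: x + x^2

f + g = x + x^2


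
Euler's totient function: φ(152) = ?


Factor n: 152 = 2^3 × 19
φ(n) = n · ∏(1 - 1/p) over distinct primes p | n
φ(152) = 152 · (1 - 1/2) · (1 - 1/19) = 72

φ(152) = 72


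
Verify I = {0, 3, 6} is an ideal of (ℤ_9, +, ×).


Check ideal conditions for I = {0, 3, 6} in ℤ_9:
(1) I is an additive subgroup? Yes
(2) For r ∈ ℤ_9 and a ∈ I: r·a ∈ I? Yes

Yes, I is an ideal of ℤ_9


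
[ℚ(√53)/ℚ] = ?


√53 has minimal polynomial x² - 53 (irreducible over ℚ since 53 is squarefree)

[ℚ(√53)/ℚ] = 2


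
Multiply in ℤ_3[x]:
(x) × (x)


Expand and collect like terms; reduce coefficients mod 3:
x^0: 0·0 = 0 ≡ 0 (mod 3)
x^1: 0·1 + 1·0 = 0 ≡ 0 (mod 3)
x^2: 1·1 = 1 ≡ 1 (mod 3)
Result: x^2

f · g = x^2


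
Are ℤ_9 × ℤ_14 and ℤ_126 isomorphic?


Comparing ℤ_9 × ℤ_14 and ℤ_126:
gcd(9,14) = 1, so ℤ_9 × ℤ_14 ≅ ℤ_126 (CRT)

Yes, ℤ_9 × ℤ_14 ≅ ℤ_126


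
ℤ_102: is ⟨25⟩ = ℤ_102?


g generates ℤ_n iff gcd(g, n) = 1
gcd(25, 102) = 1
Since gcd = 1, 25 is a generator.

Yes, 25 generates ℤ_102


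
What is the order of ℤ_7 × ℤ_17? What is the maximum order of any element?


|ℤ_7 × ℤ_17| = 7 × 17 = 119
Max element order = lcm(7,17) = 119
Cyclic? Yes (gcd=1)

|ℤ_7×ℤ_17| = 119, max element order = 119


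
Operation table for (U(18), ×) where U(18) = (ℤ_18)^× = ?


Elements: {1, 5, 7, 11, 13, 17}
Operation: multiplication mod 18
Entry (a, b) = (a × b) mod 18

Cayley table:
   |  1 |  5 |  7 | 11 | 13 | 17
 1 |  1 |  5 |  7 | 11 | 13 | 17
 5 |  5 |  7 | 17 |  1 | 11 | 13
 7 |  7 | 17 | 13 |  5 |  1 | 11
11 | 11 |  1 |  5 | 13 | 17 |  7
13 | 13 | 11 |  1 | 17 |  7 |  5
17 | 17 | 13 | 11 |  7 |  5 |  1


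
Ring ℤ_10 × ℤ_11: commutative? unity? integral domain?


Direct product ring; commutative with unity (1,1); but (1,0)·(0,1) = (0,0) gives zero divisors, so not an integral domain
Commutative: Yes
Integral domain: No
Has unity: Yes

ℤ_10 × ℤ_11: Commutative=Yes, Unity=Yes


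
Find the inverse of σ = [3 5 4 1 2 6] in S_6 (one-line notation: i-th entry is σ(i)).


To find σ⁻¹, swap domain and range:
σ(1) = 3 → σ⁻¹(3) = 1
σ(2) = 5 → σ⁻¹(5) = 2
σ(3) = 4 → σ⁻¹(4) = 3
σ(4) = 1 → σ⁻¹(1) = 4
σ(5) = 2 → σ⁻¹(2) = 5
σ(6) = 6 → σ⁻¹(6) = 6

σ⁻¹ = [4 5 1 3 2 6]


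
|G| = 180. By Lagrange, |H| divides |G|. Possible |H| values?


Lagrange's theorem: |H| divides |G|
|G| = 180
Divisors of 180: 1, 2, 3, 4, 5, 6, 9, 10, 12, 15, 18, 20, 30, 36, 45, 60, 90, 180

Possible subgroup orders: {1, 2, 3, 4, 5, 6, 9, 10, 12, 15, 18, 20, 30, 36, 45, 60, 90, 180}


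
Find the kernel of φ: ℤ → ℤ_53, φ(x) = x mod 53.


Kernel = preimage of identity
ker(φ) = {x ∈ ℤ : x ≡ 0 (mod 53)} = 53ℤ = {0, ±53, ±106, ...}

ker(φ) = 53ℤ


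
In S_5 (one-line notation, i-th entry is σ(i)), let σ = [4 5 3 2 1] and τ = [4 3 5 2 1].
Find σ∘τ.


σ∘τ: apply τ first, then σ
1 →τ 4 →σ 2
2 →τ 3 →σ 3
3 →τ 5 →σ 1
4 →τ 2 →σ 5
5 →τ 1 →σ 4

σ∘τ = [2 3 1 5 4]


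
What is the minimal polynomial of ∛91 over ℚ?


∛91 satisfies x³ - 91 = 0, irreducible over ℚ (no rational root; 91 is not a perfect cube)

Minimal polynomial: x³ - 91


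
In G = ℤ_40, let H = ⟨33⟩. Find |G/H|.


|⟨33⟩| = n / gcd(33, 40) = 40 / 1 = 40
H is normal (ℤ_40 is abelian).
|G/H| = |G| / |H| = 40 / 40 = 1

|G/H| = 1


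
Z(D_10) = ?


Z(G) = {g ∈ G | gx = xg for all x ∈ G}
For even n, Z(D_n) = {e, r^(n/2)}: the 180° rotation r^5 commutes with every reflection and rotation

Z(D_10) = {e, r^5}


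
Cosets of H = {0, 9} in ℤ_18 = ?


H = {0, 9}, |H| = 2
Number of cosets = |G|/|H| = 18/2 = 9
0 + H = {0, 9}
1 + H = {1, 10}
2 + H = {2, 11}
3 + H = {3, 12}
4 + H = {4, 13}
5 + H = {5, 14}
6 + H = {6, 15}
7 + H = {7, 16}
8 + H = {8, 17}

Cosets: 0+H={0,9}; 1+H={1,10}; 2+H={2,11}; 3+H={3,12}; 4+H={4,13}; 5+H={5,14}; 6+H={6,15}; 7+H={7,16}; 8+H={8,17}


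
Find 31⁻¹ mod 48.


Use the extended Euclidean algorithm to write 1 = 31·s + 48·t; then s mod 48 is the inverse.
Euclidean algorithm:
  31 = 0·48 + 31
  48 = 1·31 + 17
  31 = 1·17 + 14
  17 = 1·14 + 3
  14 = 4·3 + 2
  3 = 1·2 + 1
  2 = 2·1 + 0
gcd(31,48) = 1
Back-substitution gives: 31·(-17) + 48·(11) = 1
So 31⁻¹ ≡ -17 ≡ 31 (mod 48)
Check: 31 × 31 = 961 ≡ 1 (mod 48) ✓

31⁻¹ ≡ 31 (mod 48)


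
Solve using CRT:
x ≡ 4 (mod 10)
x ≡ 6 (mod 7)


m₁ = 10, m₂ = 7, gcd = 1, so CRT applies. M = m₁·m₂ = 70
Let M₁ = M/m₁ = 7, M₂ = M/m₂ = 10
Find y₁ ≡ M₁⁻¹ (mod m₁): 7⁻¹ ≡ 3 (mod 10)
Find y₂ ≡ M₂⁻¹ (mod m₂): 10⁻¹ ≡ 5 (mod 7)
x = a₁·M₁·y₁ + a₂·M₂·y₂ = 4·7·3 + 6·10·5 = 384
Reduce mod 70: x ≡ 34
Check: 34 mod 10 = 4 ✓, 34 mod 7 = 6 ✓

x ≡ 34 (mod 70)


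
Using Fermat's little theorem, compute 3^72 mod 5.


Fermat's little theorem: if p is prime and gcd(a,p)=1, then a^(p-1) ≡ 1 (mod p)
p = 5 is prime, gcd(3,5) = 1
Reduce exponent: 72 mod 4 = 0
So 3^72 ≡ 3^0 (mod 5)
3^0 = 1

3^72 ≡ 1 (mod 5)


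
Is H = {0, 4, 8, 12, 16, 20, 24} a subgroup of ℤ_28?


Subgroup test for H = {0, 4, 8, 12, 16, 20, 24} in (ℤ_28, +):
(1) 0 ∈ H? Yes
(2) Closure: for all a,b ∈ H, (a+b) mod 28 ∈ H? Yes
(3) Inverses: for all a ∈ H, -a mod 28 ∈ H? Yes

Yes, H is a subgroup of ℤ_28


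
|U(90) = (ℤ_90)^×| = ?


U(n) is the group of units mod n; |U(n)| = φ(n)
|U(90)| = φ(90) = 24

|U(90) = (ℤ_90)^×| = 24


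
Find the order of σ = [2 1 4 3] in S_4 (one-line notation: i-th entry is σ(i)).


Cycle decomposition: (1 2) (3 4)
Cycle lengths: 2, 2
Order = lcm(2, 2) = 2

ord(σ) = 2


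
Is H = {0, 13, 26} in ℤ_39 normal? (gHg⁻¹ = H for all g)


H = {0, 13, 26} in ℤ_39
ℤ_39 is abelian; every subgroup of an abelian group is normal

Yes, normal subgroup


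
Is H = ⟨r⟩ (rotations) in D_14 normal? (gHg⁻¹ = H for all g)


H = ⟨r⟩ (rotations) in D_14
The rotation subgroup ⟨r⟩ has index 2 in D_14, so it is normal

Yes, normal subgroup


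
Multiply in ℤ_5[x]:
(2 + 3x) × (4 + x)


Expand and collect like terms; reduce coefficients mod 5:
x^0: 2·4 = 8 ≡ 3 (mod 5)
x^1: 2·1 + 3·4 = 14 ≡ 4 (mod 5)
x^2: 3·1 = 3 ≡ 3 (mod 5)
Result: 3 + 4x + 3x^2

f · g = 3 + 4x + 3x^2


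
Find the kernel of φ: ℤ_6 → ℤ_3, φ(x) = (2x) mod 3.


Kernel = preimage of identity
ker(φ) = {x ∈ ℤ_6 : 2x ≡ 0 (mod 3)}. Since 3 | 6, φ is well-defined. The kernel is the cyclic subgroup ⟨3⟩ of ℤ_6 (order 2), i.e. {0, 3}

ker(φ) = {0, 3}


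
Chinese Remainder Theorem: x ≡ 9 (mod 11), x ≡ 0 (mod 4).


m₁ = 11, m₂ = 4, gcd = 1, so CRT applies. M = m₁·m₂ = 44
Let M₁ = M/m₁ = 4, M₂ = M/m₂ = 11
Find y₁ ≡ M₁⁻¹ (mod m₁): 4⁻¹ ≡ 3 (mod 11)
Find y₂ ≡ M₂⁻¹ (mod m₂): 11⁻¹ ≡ 3 (mod 4)
x = a₁·M₁·y₁ + a₂·M₂·y₂ = 9·4·3 + 0·11·3 = 108
Reduce mod 44: x ≡ 20
Check: 20 mod 11 = 9 ✓, 20 mod 4 = 0 ✓

x ≡ 20 (mod 44)


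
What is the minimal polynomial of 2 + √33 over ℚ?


Let α = 2 + √33. Then α - 2 = √33, so (α - 2)² = 33, giving α² - 4α - 29 = 0. Degree 2 and α ∉ ℚ, so this is the minimal polynomial.

Minimal polynomial: x² - 4x - 29


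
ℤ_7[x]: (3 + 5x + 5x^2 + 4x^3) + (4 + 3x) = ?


Add coefficients mod 7:
x^0: 3 + 4 = 0 (mod 7)
x^1: 5 + 3 = 1 (mod 7)
x^2: 5 + 0 = 5 (mod 7)
x^3: 4 + 0 = 4 (mod 7)
Result: x + 5x^2 + 4x^3

f + g = x + 5x^2 + 4x^3


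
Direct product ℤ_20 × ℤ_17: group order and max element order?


|ℤ_20 × ℤ_17| = 20 × 17 = 340
Max element order = lcm(20,17) = 340
Cyclic? Yes (gcd=1)

|ℤ_20×ℤ_17| = 340, max element order = 340


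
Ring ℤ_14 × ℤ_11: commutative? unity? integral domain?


Direct product ring; commutative with unity (1,1); but (1,0)·(0,1) = (0,0) gives zero divisors, so not an integral domain
Commutative: Yes
Integral domain: No
Has unity: Yes

ℤ_14 × ℤ_11: Commutative=Yes, Unity=Yes


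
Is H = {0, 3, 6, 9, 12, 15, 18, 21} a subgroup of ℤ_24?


Subgroup test for H = {0, 3, 6, 9, 12, 15, 18, 21} in (ℤ_24, +):
(1) 0 ∈ H? Yes
(2) Closure: for all a,b ∈ H, (a+b) mod 24 ∈ H? Yes
(3) Inverses: for all a ∈ H, -a mod 24 ∈ H? Yes

Yes, H is a subgroup of ℤ_24


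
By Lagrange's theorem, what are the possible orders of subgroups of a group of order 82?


Lagrange's theorem: |H| divides |G|
|G| = 82
Divisors of 82: 1, 2, 41, 82

Possible subgroup orders: {1, 2, 41, 82}


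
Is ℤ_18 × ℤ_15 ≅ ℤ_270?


Comparing ℤ_18 × ℤ_15 and ℤ_270:
gcd(18,15) = 3 ≠ 1. Max element order in ℤ_18×ℤ_15 is lcm(18,15) = 90 < 270, so it has no element of order 270

No, ℤ_18 × ℤ_15 ≇ ℤ_270


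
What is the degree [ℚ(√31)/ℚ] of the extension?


√31 has minimal polynomial x² - 31 (irreducible over ℚ since 31 is squarefree)

[ℚ(√31)/ℚ] = 2


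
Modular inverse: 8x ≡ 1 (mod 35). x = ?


Use the extended Euclidean algorithm to write 1 = 8·s + 35·t; then s mod 35 is the inverse.
Euclidean algorithm:
  8 = 0·35 + 8
  35 = 4·8 + 3
  8 = 2·3 + 2
  3 = 1·2 + 1
  2 = 2·1 + 0
gcd(8,35) = 1
Back-substitution gives: 8·(-13) + 35·(3) = 1
So 8⁻¹ ≡ -13 ≡ 22 (mod 35)
Check: 8 × 22 = 176 ≡ 1 (mod 35) ✓

8⁻¹ ≡ 22 (mod 35)


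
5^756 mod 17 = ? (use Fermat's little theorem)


Fermat's little theorem: if p is prime and gcd(a,p)=1, then a^(p-1) ≡ 1 (mod p)
p = 17 is prime, gcd(5,17) = 1
Reduce exponent: 756 mod 16 = 4
So 5^756 ≡ 5^4 (mod 17)
5^4 mod 17 = 13

5^756 ≡ 13 (mod 17)


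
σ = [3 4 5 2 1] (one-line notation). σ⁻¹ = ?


To find σ⁻¹, swap domain and range:
σ(1) = 3 → σ⁻¹(3) = 1
σ(2) = 4 → σ⁻¹(4) = 2
σ(3) = 5 → σ⁻¹(5) = 3
σ(4) = 2 → σ⁻¹(2) = 4
σ(5) = 1 → σ⁻¹(1) = 5

σ⁻¹ = [5 4 1 2 3]


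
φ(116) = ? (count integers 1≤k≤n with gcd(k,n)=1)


Factor n: 116 = 2^2 × 29
φ(n) = n · ∏(1 - 1/p) over distinct primes p | n
φ(116) = 116 · (1 - 1/2) · (1 - 1/29) = 56

φ(116) = 56


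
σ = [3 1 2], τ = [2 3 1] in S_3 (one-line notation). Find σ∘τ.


σ∘τ: apply τ first, then σ
1 →τ 2 →σ 1
2 →τ 3 →σ 2
3 →τ 1 →σ 3

σ∘τ = [1 2 3]


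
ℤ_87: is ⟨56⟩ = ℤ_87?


g generates ℤ_n iff gcd(g, n) = 1
gcd(56, 87) = 1
Since gcd = 1, 56 is a generator.

Yes, 56 generates ℤ_87


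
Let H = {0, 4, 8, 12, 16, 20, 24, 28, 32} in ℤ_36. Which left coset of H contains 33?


33 + H = {33 + h (mod 36) : h ∈ H}
33+0=33, 33+4=1, 33+8=5, 33+12=9, 33+16=13, 33+20=17, 33+24=21, 33+28=25, 33+32=29
33 + H = {1, 5, 9, 13, 17, 21, 25, 29, 33} = 1 + H

33 + H = {1, 5, 9, 13, 17, 21, 25, 29, 33}


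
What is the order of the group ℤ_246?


ℤ_n has n elements.

|ℤ_246| = 246


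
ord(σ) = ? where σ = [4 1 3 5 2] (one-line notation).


Cycle decomposition: (1 4 5 2)
Cycle lengths: 4
Order = lcm(4) = 4

ord(σ) = 4


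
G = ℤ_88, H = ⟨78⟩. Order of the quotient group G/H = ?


|⟨78⟩| = n / gcd(78, 88) = 88 / 2 = 44
H is normal (ℤ_88 is abelian).
|G/H| = |G| / |H| = 88 / 44 = 2

|G/H| = 2


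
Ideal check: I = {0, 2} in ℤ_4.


Check ideal conditions for I = {0, 2} in ℤ_4:
(1) I is an additive subgroup? Yes
(2) For r ∈ ℤ_4 and a ∈ I: r·a ∈ I? Yes

Yes, I is an ideal of ℤ_4


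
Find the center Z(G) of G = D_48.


Z(G) = {g ∈ G | gx = xg for all x ∈ G}
For even n, Z(D_n) = {e, r^(n/2)}: the 180° rotation r^24 commutes with every reflection and rotation

Z(D_48) = {e, r^24}


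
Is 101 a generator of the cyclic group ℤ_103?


g generates ℤ_n iff gcd(g, n) = 1
gcd(101, 103) = 1
Since gcd = 1, 101 is a generator.

Yes, 101 generates ℤ_103


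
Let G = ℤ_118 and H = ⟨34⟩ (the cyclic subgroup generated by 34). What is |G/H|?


|⟨34⟩| = n / gcd(34, 118) = 118 / 2 = 59
H is normal (ℤ_118 is abelian).
|G/H| = |G| / |H| = 118 / 59 = 2

|G/H| = 2


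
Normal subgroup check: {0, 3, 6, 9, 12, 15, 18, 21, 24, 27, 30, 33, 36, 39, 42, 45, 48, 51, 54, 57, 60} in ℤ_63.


H = {0, 3, 6, 9, 12, 15, 18, 21, 24, 27, 30, 33, 36, 39, 42, 45, 48, 51, 54, 57, 60} in ℤ_63
ℤ_63 is abelian; every subgroup of an abelian group is normal

Yes, normal subgroup


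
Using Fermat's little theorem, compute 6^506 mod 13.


Fermat's little theorem: if p is prime and gcd(a,p)=1, then a^(p-1) ≡ 1 (mod p)
p = 13 is prime, gcd(6,13) = 1
Reduce exponent: 506 mod 12 = 2
So 6^506 ≡ 6^2 (mod 13)
6^2 mod 13 = 10

6^506 ≡ 10 (mod 13)


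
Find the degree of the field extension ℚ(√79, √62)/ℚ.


[ℚ(√79,√62):ℚ] = [ℚ(√79,√62):ℚ(√79)]·[ℚ(√79):ℚ] = 2·2 = 4

[ℚ(√79, √62)/ℚ] = 4


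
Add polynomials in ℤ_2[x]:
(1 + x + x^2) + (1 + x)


Add coefficients mod 2:
x^0: 1 + 1 = 0 (mod 2)
x^1: 1 + 1 = 0 (mod 2)
x^2: 1 + 0 = 1 (mod 2)
Result: x^2

f + g = x^2


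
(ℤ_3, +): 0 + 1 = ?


Operation: addition mod 3
0 + 1 = (a + b) mod 3 with a = 0, b = 1

0 + 1 = 1


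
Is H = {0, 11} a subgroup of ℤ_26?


Subgroup test for H = {0, 11} in (ℤ_26, +):
(1) 0 ∈ H? Yes
(2) Closure: for all a,b ∈ H, (a+b) mod 26 ∈ H? No  [counterexample: 11 + 11 = 22 ∉ H]
(3) Inverses: for all a ∈ H, -a mod 26 ∈ H? No

No, H is not a subgroup of ℤ_26


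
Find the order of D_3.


|D_n| = 2n (n rotations and n reflections)
|D_3| = 2×3 = 6

|D_3| = 6


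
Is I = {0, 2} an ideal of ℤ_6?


Check ideal conditions for I = {0, 2} in ℤ_6:
(1) I is an additive subgroup? No
(2) For r ∈ ℤ_6 and a ∈ I: r·a ∈ I? No  [counterexample: r=2, a=2, r·a mod 6 = 4 ∉ I]

No, I is not an ideal of ℤ_6


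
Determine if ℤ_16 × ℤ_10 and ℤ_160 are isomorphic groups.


Comparing ℤ_16 × ℤ_10 and ℤ_160:
gcd(16,10) = 2 ≠ 1. Max element order in ℤ_16×ℤ_10 is lcm(16,10) = 80 < 160, so it has no element of order 160

No, ℤ_16 × ℤ_10 ≇ ℤ_160


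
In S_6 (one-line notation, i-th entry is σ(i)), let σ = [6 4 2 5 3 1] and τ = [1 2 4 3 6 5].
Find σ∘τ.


σ∘τ: apply τ first, then σ
1 →τ 1 →σ 6
2 →τ 2 →σ 4
3 →τ 4 →σ 5
4 →τ 3 →σ 2
5 →τ 6 →σ 1
6 →τ 5 →σ 3

σ∘τ = [6 4 5 2 1 3]


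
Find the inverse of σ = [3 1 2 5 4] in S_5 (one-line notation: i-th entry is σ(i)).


To find σ⁻¹, swap domain and range:
σ(1) = 3 → σ⁻¹(3) = 1
σ(2) = 1 → σ⁻¹(1) = 2
σ(3) = 2 → σ⁻¹(2) = 3
σ(4) = 5 → σ⁻¹(5) = 4
σ(5) = 4 → σ⁻¹(4) = 5

σ⁻¹ = [2 3 1 5 4]


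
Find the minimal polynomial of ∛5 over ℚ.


∛5 satisfies x³ - 5 = 0, irreducible over ℚ (no rational root; 5 is not a perfect cube)

Minimal polynomial: x³ - 5


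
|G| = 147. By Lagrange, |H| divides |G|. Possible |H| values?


Lagrange's theorem: |H| divides |G|
|G| = 147
Divisors of 147: 1, 3, 7, 21, 49, 147

Possible subgroup orders: {1, 3, 7, 21, 49, 147}


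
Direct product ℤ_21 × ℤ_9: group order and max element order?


|ℤ_21 × ℤ_9| = 21 × 9 = 189
Max element order = lcm(21,9) = 63
Cyclic? No (gcd=3)

|ℤ_21×ℤ_9| = 189, max element order = 63


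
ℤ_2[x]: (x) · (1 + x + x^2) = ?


Expand and collect like terms; reduce coefficients mod 2:
x^0: 0·1 = 0 ≡ 0 (mod 2)
x^1: 0·1 + 1·1 = 1 ≡ 1 (mod 2)
x^2: 0·1 + 1·1 = 1 ≡ 1 (mod 2)
x^3: 1·1 = 1 ≡ 1 (mod 2)
Result: x + x^2 + x^3

f · g = x + x^2 + x^3


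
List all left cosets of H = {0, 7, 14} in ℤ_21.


H = {0, 7, 14}, |H| = 3
Number of cosets = |G|/|H| = 21/3 = 7
0 + H = {0, 7, 14}
1 + H = {1, 8, 15}
2 + H = {2, 9, 16}
3 + H = {3, 10, 17}
4 + H = {4, 11, 18}
5 + H = {5, 12, 19}
6 + H = {6, 13, 20}

Cosets: 0+H={0,7,14}; 1+H={1,8,15}; 2+H={2,9,16}; 3+H={3,10,17}; 4+H={4,11,18}; 5+H={5,12,19}; 6+H={6,13,20}


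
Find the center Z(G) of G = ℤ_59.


Z(G) = {g ∈ G | gx = xg for all x ∈ G}
ℤ_59 is abelian, so Z(G) = G

Z(ℤ_59) = ℤ_59


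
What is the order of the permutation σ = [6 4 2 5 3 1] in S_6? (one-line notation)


Cycle decomposition: (1 6) (2 4 5 3)
Cycle lengths: 2, 4
Order = lcm(2, 4) = 4

ord(σ) = 4


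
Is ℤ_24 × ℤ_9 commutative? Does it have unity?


Direct product ring; commutative with unity (1,1); but (1,0)·(0,1) = (0,0) gives zero divisors, so not an integral domain
Commutative: Yes
Integral domain: No
Has unity: Yes

ℤ_24 × ℤ_9: Commutative=Yes, Unity=Yes
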